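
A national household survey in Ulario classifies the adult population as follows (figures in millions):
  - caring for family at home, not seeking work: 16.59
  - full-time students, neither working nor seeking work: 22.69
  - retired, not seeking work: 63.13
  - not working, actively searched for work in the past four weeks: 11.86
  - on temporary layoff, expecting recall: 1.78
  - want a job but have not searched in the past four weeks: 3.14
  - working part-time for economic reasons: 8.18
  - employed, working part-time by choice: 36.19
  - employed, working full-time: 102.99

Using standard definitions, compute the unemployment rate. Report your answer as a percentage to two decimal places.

Employed = 8.18 + 36.19 + 102.99 = 147.36 million (anyone who worked, including part-time for economic reasons, counts as employed).
Unemployed = 11.86 + 1.78 = 13.64 million (jobless and actively searching, or on temporary layoff).
Labor force = 147.36 + 13.64 = 161.00 million.
Unemployment rate = 13.64 / 161.00 = 8.47%.

Unemployment rate ≈ 8.47%.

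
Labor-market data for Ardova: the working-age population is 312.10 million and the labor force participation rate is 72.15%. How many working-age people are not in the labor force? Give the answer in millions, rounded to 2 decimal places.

Share not in the labor force = 1 − 0.7215 = 0.2785.
Not in labor force = 0.2785 × 312.10 ≈ 86.92 million.

About 86.92 million are not in the labor force.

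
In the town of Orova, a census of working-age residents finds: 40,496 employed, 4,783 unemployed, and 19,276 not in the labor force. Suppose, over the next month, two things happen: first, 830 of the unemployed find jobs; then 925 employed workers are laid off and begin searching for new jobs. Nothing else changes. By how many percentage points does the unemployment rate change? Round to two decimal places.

Initially, labor force = 40,496 + 4,783 = 45,279, so u = 4,783/45,279 = 10.56%.
After the first change, unemployed falls and employed rises by 830; labor force unchanged → E = 41,326, U = 3,953, labor force = 45,279.
After the second change, employed falls and unemployed rises by 925; labor force unchanged → E = 40,401, U = 4,878, labor force = 45,279.
New unemployment rate = 4,878 / 45,279 = 10.77%.
Change = 10.77% − 10.56% = +0.21 percentage points.

The unemployment rate changes by +0.21 percentage points.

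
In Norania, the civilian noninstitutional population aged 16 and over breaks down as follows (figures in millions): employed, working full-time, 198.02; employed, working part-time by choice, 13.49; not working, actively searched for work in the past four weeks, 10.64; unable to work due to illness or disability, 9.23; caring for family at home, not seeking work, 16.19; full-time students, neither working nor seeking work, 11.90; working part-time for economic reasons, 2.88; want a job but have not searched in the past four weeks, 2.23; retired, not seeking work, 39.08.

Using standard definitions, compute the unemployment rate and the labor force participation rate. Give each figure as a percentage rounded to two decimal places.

Employed = 198.02 + 13.49 + 2.88 = 214.39 million (anyone who worked, including part-time for economic reasons, counts as employed).
Unemployed = 10.64 million.
Labor force = 214.39 + 10.64 = 225.03 million.
Not in labor force = 9.23 + 16.19 + 11.90 + 2.23 + 39.08 = 78.63 million (those not working and not actively searching are outside the labor force — including those who want a job but have given up searching).
Civilian working-age population = 225.03 + 78.63 = 303.66 million.
Unemployment rate = 10.64 / 225.03 = 4.73%.
Labor force participation rate = 225.03 / 303.66 = 74.11%.

Unemployment rate ≈ 4.73%; labor force participation rate ≈ 74.11%.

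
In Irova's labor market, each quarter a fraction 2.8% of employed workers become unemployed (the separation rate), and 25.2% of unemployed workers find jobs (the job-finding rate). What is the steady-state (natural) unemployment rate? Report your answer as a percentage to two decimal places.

At steady state the flows balance: s·E = f·U, so U/(E+U) = s/(s+f).
u* = 2.8 / (2.8 + 25.2) = 2.8 / 28.00 = 10.00%.

Steady-state unemployment rate ≈ 10.00%.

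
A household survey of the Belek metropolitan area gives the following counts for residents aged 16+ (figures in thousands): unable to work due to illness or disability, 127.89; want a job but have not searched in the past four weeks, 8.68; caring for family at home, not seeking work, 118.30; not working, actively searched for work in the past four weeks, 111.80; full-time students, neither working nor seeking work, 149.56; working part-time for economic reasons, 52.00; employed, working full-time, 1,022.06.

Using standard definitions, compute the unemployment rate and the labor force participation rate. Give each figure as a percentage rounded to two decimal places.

Employed = 52.00 + 1,022.06 = 1,074.06 thousand (anyone who worked, including part-time for economic reasons, counts as employed).
Unemployed = 111.80 thousand.
Labor force = 1,074.06 + 111.80 = 1,185.86 thousand.
Not in labor force = 127.89 + 8.68 + 118.30 + 149.56 = 404.43 thousand (those not working and not actively searching are outside the labor force — including those who want a job but have given up searching).
Civilian working-age population = 1,185.86 + 404.43 = 1,590.29 thousand.
Unemployment rate = 111.80 / 1,185.86 = 9.43%.
Labor force participation rate = 1,185.86 / 1,590.29 = 74.57%.

Unemployment rate ≈ 9.43%; labor force participation rate ≈ 74.57%.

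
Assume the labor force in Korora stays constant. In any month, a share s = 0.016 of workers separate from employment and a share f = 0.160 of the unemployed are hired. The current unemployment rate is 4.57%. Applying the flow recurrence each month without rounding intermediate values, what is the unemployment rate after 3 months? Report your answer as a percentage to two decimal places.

With a fixed labor force, u_{t+1} = u_t + s·(1−u_t) − f·u_t = u_t·(1−s−f) + s.
Here 1−s−f = 0.824 and s = 0.016.
u_1 = 0.045700 × 0.824 + 0.016 = 0.053657.
u_2 = 0.053657 × 0.824 + 0.016 = 0.060213.
u_3 = 0.060213 × 0.824 + 0.016 = 0.065616.

Unemployment rate after three months ≈ 6.56%.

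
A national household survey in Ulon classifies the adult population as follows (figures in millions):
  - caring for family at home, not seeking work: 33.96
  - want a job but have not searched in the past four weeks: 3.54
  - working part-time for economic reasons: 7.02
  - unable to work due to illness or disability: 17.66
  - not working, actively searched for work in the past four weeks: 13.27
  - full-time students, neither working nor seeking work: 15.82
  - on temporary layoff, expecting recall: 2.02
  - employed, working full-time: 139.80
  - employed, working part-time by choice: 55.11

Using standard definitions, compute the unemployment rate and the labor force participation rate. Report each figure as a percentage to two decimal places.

Employed = 7.02 + 139.80 + 55.11 = 201.93 million (anyone who worked, including part-time for economic reasons, counts as employed).
Unemployed = 13.27 + 2.02 = 15.29 million (jobless and actively searching, or on temporary layoff).
Labor force = 201.93 + 15.29 = 217.22 million.
Not in labor force = 33.96 + 3.54 + 17.66 + 15.82 = 70.98 million (those not working and not actively searching are outside the labor force — including those who want a job but have given up searching).
Civilian working-age population = 217.22 + 70.98 = 288.20 million.
Unemployment rate = 15.29 / 217.22 = 7.04%.
Labor force participation rate = 217.22 / 288.20 = 75.37%.

Unemployment rate ≈ 7.04%; labor force participation rate ≈ 75.37%.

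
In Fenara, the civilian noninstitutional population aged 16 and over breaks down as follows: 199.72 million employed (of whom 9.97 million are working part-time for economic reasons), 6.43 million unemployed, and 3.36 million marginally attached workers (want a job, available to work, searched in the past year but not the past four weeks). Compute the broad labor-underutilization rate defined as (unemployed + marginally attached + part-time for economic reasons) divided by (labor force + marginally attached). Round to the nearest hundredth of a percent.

Broad underutilization rate ≈ 9.43%.

Labor force = 199.72 + 6.43 = 206.15 million.
Numerator = 6.43 + 3.36 + 9.97 = 19.76 million.
Denominator = 206.15 + 3.36 = 209.51 million.
Broad rate = 19.76 / 209.51 = 9.43%.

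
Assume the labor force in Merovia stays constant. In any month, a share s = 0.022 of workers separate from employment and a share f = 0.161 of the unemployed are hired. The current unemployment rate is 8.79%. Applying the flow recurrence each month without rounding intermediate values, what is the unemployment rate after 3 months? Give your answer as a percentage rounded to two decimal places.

Unemployment rate after three months ≈ 10.26%.

With a fixed labor force, u_{t+1} = u_t + s·(1−u_t) − f·u_t = u_t·(1−s−f) + s.
Here 1−s−f = 0.817 and s = 0.022.
u_1 = 0.087900 × 0.817 + 0.022 = 0.093814.
u_2 = 0.093814 × 0.817 + 0.022 = 0.098646.
u_3 = 0.098646 × 0.817 + 0.022 = 0.102594.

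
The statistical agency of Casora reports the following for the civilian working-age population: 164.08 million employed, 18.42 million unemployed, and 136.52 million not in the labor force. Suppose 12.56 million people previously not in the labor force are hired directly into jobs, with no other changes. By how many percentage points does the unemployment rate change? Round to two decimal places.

Initially, labor force = 164.08 + 18.42 = 182.50 million, so u = 18.42/182.50 = 10.09%.
After the change, employed and labor force both rise by 12.56; unemployed unchanged → E = 176.64, U = 18.42, labor force = 195.06 million.
New unemployment rate = 18.42 / 195.06 = 9.44%.
Change = 9.44% − 10.09% = −0.65 percentage points.

The unemployment rate changes by −0.65 percentage points.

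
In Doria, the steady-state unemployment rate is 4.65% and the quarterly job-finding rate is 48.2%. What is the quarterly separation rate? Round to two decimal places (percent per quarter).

Separation rate ≈ 2.35% per quarter.

From u* = s/(s+f): s = u·f/(1−u).
s = 0.0465 × 48.2 / (1 − 0.0465) = 2.2413 / 0.9535 ≈ 2.35% per quarter.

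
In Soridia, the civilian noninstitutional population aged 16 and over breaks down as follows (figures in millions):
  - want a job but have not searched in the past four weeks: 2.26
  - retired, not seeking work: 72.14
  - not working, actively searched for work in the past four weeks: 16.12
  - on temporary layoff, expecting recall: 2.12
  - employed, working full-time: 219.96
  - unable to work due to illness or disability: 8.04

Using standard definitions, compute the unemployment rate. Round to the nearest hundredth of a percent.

Employed = 219.96 million.
Unemployed = 16.12 + 2.12 = 18.24 million (jobless and actively searching, or on temporary layoff).
Labor force = 219.96 + 18.24 = 238.20 million.
Unemployment rate = 18.24 / 238.20 = 7.66%.

Unemployment rate ≈ 7.66%.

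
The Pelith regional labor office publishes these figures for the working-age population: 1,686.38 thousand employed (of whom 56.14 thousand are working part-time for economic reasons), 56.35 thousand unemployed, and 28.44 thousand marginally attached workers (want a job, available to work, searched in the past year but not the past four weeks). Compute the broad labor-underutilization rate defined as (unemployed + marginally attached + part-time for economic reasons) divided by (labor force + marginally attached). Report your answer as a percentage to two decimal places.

Labor force = 1,686.38 + 56.35 = 1,742.73 thousand.
Numerator = 56.35 + 28.44 + 56.14 = 140.93 thousand.
Denominator = 1,742.73 + 28.44 = 1,771.17 thousand.
Broad rate = 140.93 / 1,771.17 = 7.96%.

Broad underutilization rate ≈ 7.96%.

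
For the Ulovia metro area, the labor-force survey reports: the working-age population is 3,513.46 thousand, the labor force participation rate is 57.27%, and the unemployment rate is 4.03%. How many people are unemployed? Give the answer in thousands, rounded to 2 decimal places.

About 81.09 thousand are unemployed.

Labor force = 0.5727 × 3,513.46 = 2,012.16 thousand.
Unemployed = 0.0403 × 2,012.16 ≈ 81.09 thousand.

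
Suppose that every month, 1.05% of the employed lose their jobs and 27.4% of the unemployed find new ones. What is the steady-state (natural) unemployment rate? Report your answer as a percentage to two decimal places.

At steady state the flows balance: s·E = f·U, so U/(E+U) = s/(s+f).
u* = 1.05 / (1.05 + 27.4) = 1.05 / 28.45 = 3.69%.

Steady-state unemployment rate ≈ 3.69%.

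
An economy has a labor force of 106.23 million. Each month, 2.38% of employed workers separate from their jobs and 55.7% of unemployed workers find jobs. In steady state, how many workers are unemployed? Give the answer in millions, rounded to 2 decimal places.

About 4.35 million are unemployed in steady state.

Steady-state unemployment rate u* = s/(s+f) = 2.38/(2.38+55.7) = 0.040978.
Unemployed = u* × labor force = 0.040978 × 106.23 ≈ 4.35 million.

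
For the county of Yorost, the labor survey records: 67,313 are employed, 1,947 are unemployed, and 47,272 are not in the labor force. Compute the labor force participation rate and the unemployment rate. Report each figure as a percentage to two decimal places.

Labor force participation rate ≈ 59.43%; unemployment rate ≈ 2.81%.

Labor force = employed + unemployed = 67,313 + 1,947 = 69,260.
Working-age population = 69,260 + 47,272 = 116,532.
Unemployment rate = 1,947 / 69,260 = 2.81%.
Labor force participation rate = 69,260 / 116,532 = 59.43%.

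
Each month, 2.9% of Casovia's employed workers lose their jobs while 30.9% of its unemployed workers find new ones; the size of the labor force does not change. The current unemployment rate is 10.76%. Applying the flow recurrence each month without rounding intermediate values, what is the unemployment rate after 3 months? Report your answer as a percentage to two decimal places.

Unemployment rate after three months ≈ 9.21%.

With a fixed labor force, u_{t+1} = u_t + s·(1−u_t) − f·u_t = u_t·(1−s−f) + s.
Here 1−s−f = 0.662 and s = 0.029.
u_1 = 0.107600 × 0.662 + 0.029 = 0.100231.
u_2 = 0.100231 × 0.662 + 0.029 = 0.095353.
u_3 = 0.095353 × 0.662 + 0.029 = 0.092124.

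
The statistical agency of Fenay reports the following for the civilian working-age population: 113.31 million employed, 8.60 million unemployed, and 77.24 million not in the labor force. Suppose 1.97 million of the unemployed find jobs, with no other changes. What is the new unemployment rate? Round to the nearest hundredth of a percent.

New unemployment rate ≈ 5.44%.

Initially, labor force = 113.31 + 8.60 = 121.91 million, so u = 8.60/121.91 = 7.05%.
After the change, unemployed falls and employed rises by 1.97; labor force unchanged → E = 115.28, U = 6.63, labor force = 121.91 million.
New unemployment rate = 6.63 / 121.91 = 5.44%.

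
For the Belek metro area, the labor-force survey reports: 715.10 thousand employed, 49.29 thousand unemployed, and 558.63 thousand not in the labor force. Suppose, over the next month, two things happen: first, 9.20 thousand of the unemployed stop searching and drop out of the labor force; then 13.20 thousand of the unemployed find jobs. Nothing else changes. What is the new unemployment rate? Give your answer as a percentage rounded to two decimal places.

Initially, labor force = 715.10 + 49.29 = 764.39 thousand, so u = 49.29/764.39 = 6.45%.
After the first change, unemployed and labor force both fall by 9.20 → E = 715.10, U = 40.09, labor force = 755.19 thousand.
After the second change, unemployed falls and employed rises by 13.20; labor force unchanged → E = 728.30, U = 26.89, labor force = 755.19 thousand.
New unemployment rate = 26.89 / 755.19 = 3.56%.

New unemployment rate ≈ 3.56%.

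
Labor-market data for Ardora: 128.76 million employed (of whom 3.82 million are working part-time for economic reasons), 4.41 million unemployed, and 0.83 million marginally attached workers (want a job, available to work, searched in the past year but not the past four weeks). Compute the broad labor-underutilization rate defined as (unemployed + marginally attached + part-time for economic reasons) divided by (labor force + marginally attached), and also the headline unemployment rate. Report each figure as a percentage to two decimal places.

Labor force = 128.76 + 4.41 = 133.17 million.
Numerator = 4.41 + 0.83 + 3.82 = 9.06 million.
Denominator = 133.17 + 0.83 = 134.00 million.
Broad rate = 9.06 / 134.00 = 6.76%.
Headline unemployment rate = 4.41 / 133.17 = 3.31%.

Broad underutilization rate ≈ 6.76%; headline unemployment rate ≈ 3.31%.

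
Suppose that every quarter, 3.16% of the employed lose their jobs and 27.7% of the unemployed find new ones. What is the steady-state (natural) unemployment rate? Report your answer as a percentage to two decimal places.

Steady-state unemployment rate ≈ 10.24%.

At steady state the flows balance: s·E = f·U, so U/(E+U) = s/(s+f).
u* = 3.16 / (3.16 + 27.7) = 3.16 / 30.86 = 10.24%.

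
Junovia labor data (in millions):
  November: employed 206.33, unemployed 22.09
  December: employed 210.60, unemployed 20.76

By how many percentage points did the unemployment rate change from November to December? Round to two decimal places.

The unemployment rate changed by −0.70 percentage points.

November: labor force = 206.33 + 22.09 = 228.42; u = 22.09/228.42 = 9.67%.
December: labor force = 210.60 + 20.76 = 231.36; u = 20.76/231.36 = 8.97%.
Change = 8.97% − 9.67% = −0.70 pp.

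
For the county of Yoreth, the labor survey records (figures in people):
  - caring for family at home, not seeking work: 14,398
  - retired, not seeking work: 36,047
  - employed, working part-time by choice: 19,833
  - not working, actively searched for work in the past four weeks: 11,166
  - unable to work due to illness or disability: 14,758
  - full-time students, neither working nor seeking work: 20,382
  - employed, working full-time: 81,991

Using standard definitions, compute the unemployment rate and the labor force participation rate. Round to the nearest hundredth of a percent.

Employed = 19,833 + 81,991 = 101,824.
Unemployed = 11,166.
Labor force = 101,824 + 11,166 = 112,990.
Not in labor force = 14,398 + 36,047 + 14,758 + 20,382 = 85,585 (those not working and not actively searching are outside the labor force).
Civilian working-age population = 112,990 + 85,585 = 198,575.
Unemployment rate = 11,166 / 112,990 = 9.88%.
Labor force participation rate = 112,990 / 198,575 = 56.90%.

Unemployment rate ≈ 9.88%; labor force participation rate ≈ 56.90%.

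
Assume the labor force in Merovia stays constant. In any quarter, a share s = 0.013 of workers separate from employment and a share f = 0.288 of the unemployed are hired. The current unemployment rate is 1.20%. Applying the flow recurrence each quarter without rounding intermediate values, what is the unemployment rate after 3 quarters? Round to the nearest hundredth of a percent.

With a fixed labor force, u_{t+1} = u_t + s·(1−u_t) − f·u_t = u_t·(1−s−f) + s.
Here 1−s−f = 0.699 and s = 0.013.
u_1 = 0.012000 × 0.699 + 0.013 = 0.021388.
u_2 = 0.021388 × 0.699 + 0.013 = 0.027950.
u_3 = 0.027950 × 0.699 + 0.013 = 0.032537.

Unemployment rate after three quarters ≈ 3.25%.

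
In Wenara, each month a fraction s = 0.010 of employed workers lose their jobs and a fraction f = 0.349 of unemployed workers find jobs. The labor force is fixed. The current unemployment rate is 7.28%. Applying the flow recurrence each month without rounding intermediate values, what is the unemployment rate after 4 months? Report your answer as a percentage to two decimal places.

Unemployment rate after four months ≈ 3.54%.

With a fixed labor force, u_{t+1} = u_t + s·(1−u_t) − f·u_t = u_t·(1−s−f) + s.
Here 1−s−f = 0.641 and s = 0.010.
u_1 = 0.072800 × 0.641 + 0.010 = 0.056665.
u_2 = 0.056665 × 0.641 + 0.010 = 0.046322.
u_3 = 0.046322 × 0.641 + 0.010 = 0.039692.
u_4 = 0.039692 × 0.641 + 0.010 = 0.035443.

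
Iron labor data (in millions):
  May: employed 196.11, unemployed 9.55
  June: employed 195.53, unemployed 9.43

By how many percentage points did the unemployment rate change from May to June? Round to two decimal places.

May: labor force = 196.11 + 9.55 = 205.66; u = 9.55/205.66 = 4.64%.
June: labor force = 195.53 + 9.43 = 204.96; u = 9.43/204.96 = 4.60%.
Change = 4.60% − 4.64% = −0.04 pp.

The unemployment rate changed by −0.04 percentage points.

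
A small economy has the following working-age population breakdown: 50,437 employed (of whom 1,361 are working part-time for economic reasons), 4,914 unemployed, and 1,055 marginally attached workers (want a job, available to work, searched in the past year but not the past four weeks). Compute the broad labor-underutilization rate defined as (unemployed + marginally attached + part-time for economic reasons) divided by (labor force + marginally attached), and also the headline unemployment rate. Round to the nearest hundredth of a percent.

Broad underutilization rate ≈ 13.00%; headline unemployment rate ≈ 8.88%.

Labor force = 50,437 + 4,914 = 55,351.
Numerator = 4,914 + 1,055 + 1,361 = 7,330.
Denominator = 55,351 + 1,055 = 56,406.
Broad rate = 7,330 / 56,406 = 13.00%.
Headline unemployment rate = 4,914 / 55,351 = 8.88%.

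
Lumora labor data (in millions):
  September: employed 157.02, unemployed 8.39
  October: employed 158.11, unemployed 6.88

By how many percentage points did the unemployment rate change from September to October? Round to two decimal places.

September: labor force = 157.02 + 8.39 = 165.41; u = 8.39/165.41 = 5.07%.
October: labor force = 158.11 + 6.88 = 164.99; u = 6.88/164.99 = 4.17%.
Change = 4.17% − 5.07% = −0.90 pp.

The unemployment rate changed by −0.90 percentage points.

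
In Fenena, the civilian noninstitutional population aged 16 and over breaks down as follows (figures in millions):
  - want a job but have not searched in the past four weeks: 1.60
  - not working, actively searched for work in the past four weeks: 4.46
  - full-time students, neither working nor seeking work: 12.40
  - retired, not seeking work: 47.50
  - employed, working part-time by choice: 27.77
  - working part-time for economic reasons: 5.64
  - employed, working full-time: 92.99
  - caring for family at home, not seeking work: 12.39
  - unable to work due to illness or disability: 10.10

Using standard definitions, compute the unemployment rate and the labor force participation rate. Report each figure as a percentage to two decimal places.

Employed = 27.77 + 5.64 + 92.99 = 126.40 million (anyone who worked, including part-time for economic reasons, counts as employed).
Unemployed = 4.46 million.
Labor force = 126.40 + 4.46 = 130.86 million.
Not in labor force = 1.60 + 12.40 + 47.50 + 12.39 + 10.10 = 83.99 million (those not working and not actively searching are outside the labor force — including those who want a job but have given up searching).
Civilian working-age population = 130.86 + 83.99 = 214.85 million.
Unemployment rate = 4.46 / 130.86 = 3.41%.
Labor force participation rate = 130.86 / 214.85 = 60.91%.

Unemployment rate ≈ 3.41%; labor force participation rate ≈ 60.91%.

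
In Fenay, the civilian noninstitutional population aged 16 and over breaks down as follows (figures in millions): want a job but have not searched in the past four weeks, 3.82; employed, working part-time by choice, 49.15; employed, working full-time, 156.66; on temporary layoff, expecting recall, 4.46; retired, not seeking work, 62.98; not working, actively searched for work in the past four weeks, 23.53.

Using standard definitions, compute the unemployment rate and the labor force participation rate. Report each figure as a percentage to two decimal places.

Employed = 49.15 + 156.66 = 205.81 million.
Unemployed = 4.46 + 23.53 = 27.99 million (jobless and actively searching, or on temporary layoff).
Labor force = 205.81 + 27.99 = 233.80 million.
Not in labor force = 3.82 + 62.98 = 66.80 million (those not working and not actively searching are outside the labor force — including those who want a job but have given up searching).
Civilian working-age population = 233.80 + 66.80 = 300.60 million.
Unemployment rate = 27.99 / 233.80 = 11.97%.
Labor force participation rate = 233.80 / 300.60 = 77.78%.

Unemployment rate ≈ 11.97%; labor force participation rate ≈ 77.78%.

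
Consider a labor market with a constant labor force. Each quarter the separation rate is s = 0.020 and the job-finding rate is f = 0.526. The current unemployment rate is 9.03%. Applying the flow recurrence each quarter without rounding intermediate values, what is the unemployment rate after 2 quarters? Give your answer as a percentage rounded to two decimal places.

Unemployment rate after two quarters ≈ 4.77%.

With a fixed labor force, u_{t+1} = u_t + s·(1−u_t) − f·u_t = u_t·(1−s−f) + s.
Here 1−s−f = 0.454 and s = 0.020.
u_1 = 0.090300 × 0.454 + 0.020 = 0.060996.
u_2 = 0.060996 × 0.454 + 0.020 = 0.047692.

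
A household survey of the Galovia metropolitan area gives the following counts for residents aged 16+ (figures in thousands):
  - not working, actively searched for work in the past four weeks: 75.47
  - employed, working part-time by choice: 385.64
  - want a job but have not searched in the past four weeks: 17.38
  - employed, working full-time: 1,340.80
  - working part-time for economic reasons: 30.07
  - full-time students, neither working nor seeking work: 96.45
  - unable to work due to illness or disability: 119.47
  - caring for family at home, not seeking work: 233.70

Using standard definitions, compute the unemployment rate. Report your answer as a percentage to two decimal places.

Employed = 385.64 + 1,340.80 + 30.07 = 1,756.51 thousand (anyone who worked, including part-time for economic reasons, counts as employed).
Unemployed = 75.47 thousand.
Labor force = 1,756.51 + 75.47 = 1,831.98 thousand.
Unemployment rate = 75.47 / 1,831.98 = 4.12%.

Unemployment rate ≈ 4.12%.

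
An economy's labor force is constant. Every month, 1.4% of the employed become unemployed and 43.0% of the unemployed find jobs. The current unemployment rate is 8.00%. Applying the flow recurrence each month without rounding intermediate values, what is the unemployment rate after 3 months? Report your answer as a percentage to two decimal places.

Unemployment rate after three months ≈ 3.99%.

With a fixed labor force, u_{t+1} = u_t + s·(1−u_t) − f·u_t = u_t·(1−s−f) + s.
Here 1−s−f = 0.556 and s = 0.014.
u_1 = 0.080000 × 0.556 + 0.014 = 0.058480.
u_2 = 0.058480 × 0.556 + 0.014 = 0.046515.
u_3 = 0.046515 × 0.556 + 0.014 = 0.039862.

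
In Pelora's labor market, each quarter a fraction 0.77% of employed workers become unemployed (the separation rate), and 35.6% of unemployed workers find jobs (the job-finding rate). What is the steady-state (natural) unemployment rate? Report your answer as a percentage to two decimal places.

At steady state the flows balance: s·E = f·U, so U/(E+U) = s/(s+f).
u* = 0.77 / (0.77 + 35.6) = 0.77 / 36.37 = 2.12%.

Steady-state unemployment rate ≈ 2.12%.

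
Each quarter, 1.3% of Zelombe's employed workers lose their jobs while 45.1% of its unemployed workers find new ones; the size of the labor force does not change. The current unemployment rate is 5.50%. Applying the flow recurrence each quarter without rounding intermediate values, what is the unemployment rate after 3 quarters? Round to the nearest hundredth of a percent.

Unemployment rate after three quarters ≈ 3.22%.

With a fixed labor force, u_{t+1} = u_t + s·(1−u_t) − f·u_t = u_t·(1−s−f) + s.
Here 1−s−f = 0.536 and s = 0.013.
u_1 = 0.055000 × 0.536 + 0.013 = 0.042480.
u_2 = 0.042480 × 0.536 + 0.013 = 0.035769.
u_3 = 0.035769 × 0.536 + 0.013 = 0.032172.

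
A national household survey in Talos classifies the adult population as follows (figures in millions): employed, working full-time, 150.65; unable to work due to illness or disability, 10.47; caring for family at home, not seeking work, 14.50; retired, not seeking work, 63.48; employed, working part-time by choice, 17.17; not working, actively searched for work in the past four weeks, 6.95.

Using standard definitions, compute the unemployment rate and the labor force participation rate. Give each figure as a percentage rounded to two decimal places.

Employed = 150.65 + 17.17 = 167.82 million.
Unemployed = 6.95 million.
Labor force = 167.82 + 6.95 = 174.77 million.
Not in labor force = 10.47 + 14.50 + 63.48 = 88.45 million (those not working and not actively searching are outside the labor force).
Civilian working-age population = 174.77 + 88.45 = 263.22 million.
Unemployment rate = 6.95 / 174.77 = 3.98%.
Labor force participation rate = 174.77 / 263.22 = 66.40%.

Unemployment rate ≈ 3.98%; labor force participation rate ≈ 66.40%.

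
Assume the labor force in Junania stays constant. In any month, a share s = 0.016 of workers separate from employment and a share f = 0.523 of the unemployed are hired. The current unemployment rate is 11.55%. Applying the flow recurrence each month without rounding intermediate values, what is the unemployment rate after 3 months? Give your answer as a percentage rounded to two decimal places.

With a fixed labor force, u_{t+1} = u_t + s·(1−u_t) − f·u_t = u_t·(1−s−f) + s.
Here 1−s−f = 0.461 and s = 0.016.
u_1 = 0.115500 × 0.461 + 0.016 = 0.069246.
u_2 = 0.069246 × 0.461 + 0.016 = 0.047922.
u_3 = 0.047922 × 0.461 + 0.016 = 0.038092.

Unemployment rate after three months ≈ 3.81%.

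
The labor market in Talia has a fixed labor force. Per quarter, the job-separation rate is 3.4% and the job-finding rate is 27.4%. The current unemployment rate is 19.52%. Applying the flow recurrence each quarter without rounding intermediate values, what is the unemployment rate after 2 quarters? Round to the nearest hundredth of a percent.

With a fixed labor force, u_{t+1} = u_t + s·(1−u_t) − f·u_t = u_t·(1−s−f) + s.
Here 1−s−f = 0.692 and s = 0.034.
u_1 = 0.195200 × 0.692 + 0.034 = 0.169078.
u_2 = 0.169078 × 0.692 + 0.034 = 0.151002.

Unemployment rate after two quarters ≈ 15.10%.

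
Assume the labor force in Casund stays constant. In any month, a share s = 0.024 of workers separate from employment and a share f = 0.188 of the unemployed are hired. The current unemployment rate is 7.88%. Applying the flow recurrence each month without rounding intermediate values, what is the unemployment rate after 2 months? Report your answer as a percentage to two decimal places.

Unemployment rate after two months ≈ 9.18%.

With a fixed labor force, u_{t+1} = u_t + s·(1−u_t) − f·u_t = u_t·(1−s−f) + s.
Here 1−s−f = 0.788 and s = 0.024.
u_1 = 0.078800 × 0.788 + 0.024 = 0.086094.
u_2 = 0.086094 × 0.788 + 0.024 = 0.091842.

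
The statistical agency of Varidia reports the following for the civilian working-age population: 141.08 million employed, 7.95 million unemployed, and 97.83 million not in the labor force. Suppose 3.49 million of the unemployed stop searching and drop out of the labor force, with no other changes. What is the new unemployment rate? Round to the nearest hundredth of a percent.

New unemployment rate ≈ 3.06%.

Initially, labor force = 141.08 + 7.95 = 149.03 million, so u = 7.95/149.03 = 5.33%.
After the change, unemployed and labor force both fall by 3.49 → E = 141.08, U = 4.46, labor force = 145.54 million.
New unemployment rate = 4.46 / 145.54 = 3.06%.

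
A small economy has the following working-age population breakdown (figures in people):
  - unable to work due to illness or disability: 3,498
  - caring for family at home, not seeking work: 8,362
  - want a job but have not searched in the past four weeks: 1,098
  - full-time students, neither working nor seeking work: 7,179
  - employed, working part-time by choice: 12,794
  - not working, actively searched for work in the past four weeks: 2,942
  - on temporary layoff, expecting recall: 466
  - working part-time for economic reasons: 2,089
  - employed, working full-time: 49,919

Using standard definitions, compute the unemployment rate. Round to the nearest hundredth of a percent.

Employed = 12,794 + 2,089 + 49,919 = 64,802 (anyone who worked, including part-time for economic reasons, counts as employed).
Unemployed = 2,942 + 466 = 3,408 (jobless and actively searching, or on temporary layoff).
Labor force = 64,802 + 3,408 = 68,210.
Unemployment rate = 3,408 / 68,210 = 5.00%.

Unemployment rate ≈ 5.00%.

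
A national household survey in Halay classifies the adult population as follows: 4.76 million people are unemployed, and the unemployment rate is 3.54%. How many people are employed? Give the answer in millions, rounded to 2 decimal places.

Labor force = U / u = 4.76 / 0.0354 ≈ 134.46 million.
Employed = labor force − unemployed = 134.46 − 4.76 = 129.70 million.

About 129.70 million are employed.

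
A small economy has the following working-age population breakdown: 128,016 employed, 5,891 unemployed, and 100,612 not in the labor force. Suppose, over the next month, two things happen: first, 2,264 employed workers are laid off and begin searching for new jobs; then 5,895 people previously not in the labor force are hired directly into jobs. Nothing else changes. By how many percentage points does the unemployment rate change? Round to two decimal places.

The unemployment rate changes by +1.43 percentage points.

Initially, labor force = 128,016 + 5,891 = 133,907, so u = 5,891/133,907 = 4.40%.
After the first change, employed falls and unemployed rises by 2,264; labor force unchanged → E = 125,752, U = 8,155, labor force = 133,907.
After the second change, employed and labor force both rise by 5,895; unemployed unchanged → E = 131,647, U = 8,155, labor force = 139,802.
New unemployment rate = 8,155 / 139,802 = 5.83%.
Change = 5.83% − 4.40% = +1.43 percentage points.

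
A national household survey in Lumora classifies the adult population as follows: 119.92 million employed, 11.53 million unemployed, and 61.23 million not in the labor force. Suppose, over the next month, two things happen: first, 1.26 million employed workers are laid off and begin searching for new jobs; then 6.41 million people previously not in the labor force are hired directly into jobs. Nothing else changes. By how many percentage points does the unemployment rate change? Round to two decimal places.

Initially, labor force = 119.92 + 11.53 = 131.45 million, so u = 11.53/131.45 = 8.77%.
After the first change, employed falls and unemployed rises by 1.26; labor force unchanged → E = 118.66, U = 12.79, labor force = 131.45 million.
After the second change, employed and labor force both rise by 6.41; unemployed unchanged → E = 125.07, U = 12.79, labor force = 137.86 million.
New unemployment rate = 12.79 / 137.86 = 9.28%.
Change = 9.28% − 8.77% = +0.51 percentage points.

The unemployment rate changes by +0.51 percentage points.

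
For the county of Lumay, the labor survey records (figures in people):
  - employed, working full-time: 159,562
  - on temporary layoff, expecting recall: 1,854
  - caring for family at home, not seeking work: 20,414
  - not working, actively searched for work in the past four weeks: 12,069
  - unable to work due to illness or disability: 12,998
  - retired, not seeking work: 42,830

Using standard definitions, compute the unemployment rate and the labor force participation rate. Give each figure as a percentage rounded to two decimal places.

Employed = 159,562.
Unemployed = 1,854 + 12,069 = 13,923 (jobless and actively searching, or on temporary layoff).
Labor force = 159,562 + 13,923 = 173,485.
Not in labor force = 20,414 + 12,998 + 42,830 = 76,242 (those not working and not actively searching are outside the labor force).
Civilian working-age population = 173,485 + 76,242 = 249,727.
Unemployment rate = 13,923 / 173,485 = 8.03%.
Labor force participation rate = 173,485 / 249,727 = 69.47%.

Unemployment rate ≈ 8.03%; labor force participation rate ≈ 69.47%.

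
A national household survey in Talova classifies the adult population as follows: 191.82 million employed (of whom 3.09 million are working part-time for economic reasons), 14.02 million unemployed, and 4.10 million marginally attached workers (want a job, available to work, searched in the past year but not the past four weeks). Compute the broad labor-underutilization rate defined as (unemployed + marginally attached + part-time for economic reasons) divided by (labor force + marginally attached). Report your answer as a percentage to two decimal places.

Labor force = 191.82 + 14.02 = 205.84 million.
Numerator = 14.02 + 4.10 + 3.09 = 21.21 million.
Denominator = 205.84 + 4.10 = 209.94 million.
Broad rate = 21.21 / 209.94 = 10.10%.

Broad underutilization rate ≈ 10.10%.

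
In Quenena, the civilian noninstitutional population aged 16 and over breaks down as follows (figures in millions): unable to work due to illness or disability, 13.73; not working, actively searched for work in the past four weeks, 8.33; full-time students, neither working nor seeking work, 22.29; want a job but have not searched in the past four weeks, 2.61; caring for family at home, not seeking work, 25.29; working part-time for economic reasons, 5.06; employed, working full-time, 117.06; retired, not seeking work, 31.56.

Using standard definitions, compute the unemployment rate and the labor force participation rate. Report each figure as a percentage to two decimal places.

Unemployment rate ≈ 6.39%; labor force participation rate ≈ 57.74%.

Employed = 5.06 + 117.06 = 122.12 million (anyone who worked, including part-time for economic reasons, counts as employed).
Unemployed = 8.33 million.
Labor force = 122.12 + 8.33 = 130.45 million.
Not in labor force = 13.73 + 22.29 + 2.61 + 25.29 + 31.56 = 95.48 million (those not working and not actively searching are outside the labor force — including those who want a job but have given up searching).
Civilian working-age population = 130.45 + 95.48 = 225.93 million.
Unemployment rate = 8.33 / 130.45 = 6.39%.
Labor force participation rate = 130.45 / 225.93 = 57.74%.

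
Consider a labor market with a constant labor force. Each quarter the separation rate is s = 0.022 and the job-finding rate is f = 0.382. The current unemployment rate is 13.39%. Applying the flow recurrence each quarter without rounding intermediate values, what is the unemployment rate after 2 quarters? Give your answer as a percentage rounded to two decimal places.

Unemployment rate after two quarters ≈ 8.27%.

With a fixed labor force, u_{t+1} = u_t + s·(1−u_t) − f·u_t = u_t·(1−s−f) + s.
Here 1−s−f = 0.596 and s = 0.022.
u_1 = 0.133900 × 0.596 + 0.022 = 0.101804.
u_2 = 0.101804 × 0.596 + 0.022 = 0.082675.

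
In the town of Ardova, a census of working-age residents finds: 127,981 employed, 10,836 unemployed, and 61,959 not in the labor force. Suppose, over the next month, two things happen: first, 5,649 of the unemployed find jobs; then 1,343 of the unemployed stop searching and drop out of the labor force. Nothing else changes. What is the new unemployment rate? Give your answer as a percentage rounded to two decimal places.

New unemployment rate ≈ 2.80%.

Initially, labor force = 127,981 + 10,836 = 138,817, so u = 10,836/138,817 = 7.81%.
After the first change, unemployed falls and employed rises by 5,649; labor force unchanged → E = 133,630, U = 5,187, labor force = 138,817.
After the second change, unemployed and labor force both fall by 1,343 → E = 133,630, U = 3,844, labor force = 137,474.
New unemployment rate = 3,844 / 137,474 = 2.80%.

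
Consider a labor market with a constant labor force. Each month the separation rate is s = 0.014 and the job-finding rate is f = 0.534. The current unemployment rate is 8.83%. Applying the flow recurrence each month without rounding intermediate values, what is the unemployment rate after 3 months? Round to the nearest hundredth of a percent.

With a fixed labor force, u_{t+1} = u_t + s·(1−u_t) − f·u_t = u_t·(1−s−f) + s.
Here 1−s−f = 0.452 and s = 0.014.
u_1 = 0.088300 × 0.452 + 0.014 = 0.053912.
u_2 = 0.053912 × 0.452 + 0.014 = 0.038368.
u_3 = 0.038368 × 0.452 + 0.014 = 0.031342.

Unemployment rate after three months ≈ 3.13%.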